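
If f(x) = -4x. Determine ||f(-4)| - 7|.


f(-4) = 16
|16| = 16
|16 - 7| = 9

9


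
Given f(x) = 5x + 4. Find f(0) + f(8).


f(0) = 4
f(8) = 44
Sum = 48

48


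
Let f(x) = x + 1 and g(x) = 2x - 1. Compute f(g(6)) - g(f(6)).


f(g(6)) = 12
g(f(6)) = 13
Difference = -1

-1


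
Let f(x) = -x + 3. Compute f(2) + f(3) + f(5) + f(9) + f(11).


f(2) = 1
f(3) = 0
f(5) = -2
f(9) = -6
f(11) = -8
Sum = -15

-15


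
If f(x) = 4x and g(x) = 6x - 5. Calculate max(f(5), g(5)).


f(5) = 20
g(5) = 25
max = 25

25


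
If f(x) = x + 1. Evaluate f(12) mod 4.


f(12) = 13
13 mod 4 = 1

1


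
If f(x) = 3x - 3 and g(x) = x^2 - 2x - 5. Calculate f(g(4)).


6


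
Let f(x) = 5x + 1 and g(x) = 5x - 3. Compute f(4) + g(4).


f(4) = 21
g(4) = 17
Sum = 38

38


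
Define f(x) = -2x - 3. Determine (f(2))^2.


f(2) = -7
(-7)^2 = 49

49


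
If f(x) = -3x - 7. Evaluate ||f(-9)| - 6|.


f(-9) = 20
|20| = 20
|20 - 6| = 14

14


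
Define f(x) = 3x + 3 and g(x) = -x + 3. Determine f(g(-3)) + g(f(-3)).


f(g(-3)) = 21
g(f(-3)) = 9
Sum = 30

30


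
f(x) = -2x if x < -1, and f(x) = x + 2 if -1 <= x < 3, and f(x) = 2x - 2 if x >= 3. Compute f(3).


3 satisfies x >= 3
f(3) = 4

4


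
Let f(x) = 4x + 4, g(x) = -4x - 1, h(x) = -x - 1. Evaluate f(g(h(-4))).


h(-4) = 3
g(3) = -13
f(-13) = -48

-48


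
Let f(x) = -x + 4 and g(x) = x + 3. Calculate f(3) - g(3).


f(3) = 1
g(3) = 6
Difference = -5

-5


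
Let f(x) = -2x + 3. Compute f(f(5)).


f(5) = -7
f(-7) = 17

17


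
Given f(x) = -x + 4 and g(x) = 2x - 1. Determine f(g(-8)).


g(-8) = -17
f(-17) = 21

21


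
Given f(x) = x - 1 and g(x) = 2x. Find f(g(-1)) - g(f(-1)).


1


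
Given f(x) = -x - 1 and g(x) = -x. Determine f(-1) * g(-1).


f(-1) = 0
g(-1) = 1
Product = 0

0


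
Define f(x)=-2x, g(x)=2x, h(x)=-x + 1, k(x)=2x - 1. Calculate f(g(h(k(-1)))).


-16


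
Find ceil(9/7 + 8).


9/7 = 1.2857
1.2857 + 8 = 9.2857
ceil(9.2857) = 10

10


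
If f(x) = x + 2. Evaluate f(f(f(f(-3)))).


f(-3) = -1
f(-1) = 1
f(1) = 3
f(3) = 5

5


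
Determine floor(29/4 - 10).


29/4 = 7.25
7.25 - 10 = -2.75
floor(-2.75) = -3

-3


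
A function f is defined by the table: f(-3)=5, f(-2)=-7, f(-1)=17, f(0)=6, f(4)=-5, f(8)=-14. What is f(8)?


Reading from the table at x = 8

-14


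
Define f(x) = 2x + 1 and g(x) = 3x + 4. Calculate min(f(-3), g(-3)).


f(-3) = -5
g(-3) = -5
min = -5

-5


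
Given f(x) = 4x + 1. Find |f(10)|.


f(10) = 41
|41| = 41

41


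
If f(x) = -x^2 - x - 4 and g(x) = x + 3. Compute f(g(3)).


g(3) = 6
f(6) = (-1)*(6)^2 - 1*(6) - 4 = -46

-46


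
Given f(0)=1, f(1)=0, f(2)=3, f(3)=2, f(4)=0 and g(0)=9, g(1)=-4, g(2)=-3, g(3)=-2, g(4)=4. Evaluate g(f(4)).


f(4) = 0
g(0) = 9

9


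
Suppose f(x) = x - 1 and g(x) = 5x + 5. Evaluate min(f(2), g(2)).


f(2) = 1
g(2) = 15
min = 1

1


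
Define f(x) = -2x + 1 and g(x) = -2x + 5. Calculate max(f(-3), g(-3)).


11


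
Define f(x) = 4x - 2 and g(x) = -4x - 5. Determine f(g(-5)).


g(-5) = 15
f(15) = 58

58


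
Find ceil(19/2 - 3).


19/2 = 9.5
9.5 - 3 = 6.5
ceil(6.5) = 7

7


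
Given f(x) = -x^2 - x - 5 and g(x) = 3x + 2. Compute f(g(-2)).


g(-2) = -4
f(-4) = (-1)*(-4)^2 - 1*(-4) - 5 = -17

-17


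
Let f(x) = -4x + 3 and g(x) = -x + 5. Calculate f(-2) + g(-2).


f(-2) = 11
g(-2) = 7
Sum = 18

18


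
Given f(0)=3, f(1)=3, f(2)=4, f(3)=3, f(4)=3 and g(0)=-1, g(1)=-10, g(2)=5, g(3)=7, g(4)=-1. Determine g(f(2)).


f(2) = 4
g(4) = -1

-1


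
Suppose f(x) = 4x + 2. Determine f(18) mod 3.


f(18) = 74
74 mod 3 = 2

2


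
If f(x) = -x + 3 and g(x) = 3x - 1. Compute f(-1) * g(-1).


f(-1) = 4
g(-1) = -4
Product = -16

-16


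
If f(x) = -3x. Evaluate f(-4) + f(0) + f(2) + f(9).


f(-4) = 12
f(0) = 0
f(2) = -6
f(9) = -27
Sum = -21

-21


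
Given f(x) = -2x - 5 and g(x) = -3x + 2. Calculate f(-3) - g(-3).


f(-3) = 1
g(-3) = 11
Difference = -10

-10


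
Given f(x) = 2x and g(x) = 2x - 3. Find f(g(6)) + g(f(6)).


f(g(6)) = 18
g(f(6)) = 21
Sum = 39

39


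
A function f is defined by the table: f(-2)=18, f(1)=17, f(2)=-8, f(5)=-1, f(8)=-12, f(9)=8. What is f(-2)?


Reading from the table at x = -2

18


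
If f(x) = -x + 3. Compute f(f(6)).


f(6) = -3
f(-3) = 6

6


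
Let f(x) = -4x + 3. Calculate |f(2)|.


f(2) = -5
|-5| = 5

5


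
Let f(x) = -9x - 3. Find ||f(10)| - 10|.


f(10) = -93
|-93| = 93
|93 - 10| = 83

83


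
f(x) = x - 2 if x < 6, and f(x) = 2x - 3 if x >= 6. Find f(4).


4 satisfies x < 6
f(4) = 2

2


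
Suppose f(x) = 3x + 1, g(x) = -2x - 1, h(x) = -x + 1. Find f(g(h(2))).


h(2) = -1
g(-1) = 1
f(1) = 4

4


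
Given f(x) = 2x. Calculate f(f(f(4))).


f(4) = 8
f(8) = 16
f(16) = 32

32


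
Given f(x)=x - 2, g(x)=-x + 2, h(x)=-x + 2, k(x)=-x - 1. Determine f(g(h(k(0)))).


k(0) = -1
h(-1) = 3
g(3) = -1
f(-1) = -3

-3


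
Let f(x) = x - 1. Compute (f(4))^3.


f(4) = 3
(3)^3 = 27

27


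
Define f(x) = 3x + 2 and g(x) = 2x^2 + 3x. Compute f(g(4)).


134


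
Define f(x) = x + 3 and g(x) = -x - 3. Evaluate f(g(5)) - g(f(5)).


f(g(5)) = -5
g(f(5)) = -11
Difference = 6

6


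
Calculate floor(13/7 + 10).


13/7 = 1.8571
1.8571 + 10 = 11.8571
floor(11.8571) = 11

11


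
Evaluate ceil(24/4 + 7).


24/4 = 6
6 + 7 = 13
ceil(13) = 13

13


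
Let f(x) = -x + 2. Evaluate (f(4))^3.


f(4) = -2
(-2)^3 = -8

-8


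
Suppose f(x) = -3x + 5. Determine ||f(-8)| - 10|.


19


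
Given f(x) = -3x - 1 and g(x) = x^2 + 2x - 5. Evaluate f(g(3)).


g(3) = 10
f(10) = -31

-31


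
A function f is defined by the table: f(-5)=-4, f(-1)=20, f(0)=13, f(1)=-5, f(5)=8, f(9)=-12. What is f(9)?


Reading from the table at x = 9

-12


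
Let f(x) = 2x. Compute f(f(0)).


f(0) = 0
f(0) = 0

0


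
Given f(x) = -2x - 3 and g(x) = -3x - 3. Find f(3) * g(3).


108


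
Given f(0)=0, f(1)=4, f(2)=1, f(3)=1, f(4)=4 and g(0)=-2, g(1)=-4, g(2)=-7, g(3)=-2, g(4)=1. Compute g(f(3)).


f(3) = 1
g(1) = -4

-4


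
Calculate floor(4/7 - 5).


-5


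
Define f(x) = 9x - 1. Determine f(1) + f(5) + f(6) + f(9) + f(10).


f(1) = 8
f(5) = 44
f(6) = 53
f(9) = 80
f(10) = 89
Sum = 274

274


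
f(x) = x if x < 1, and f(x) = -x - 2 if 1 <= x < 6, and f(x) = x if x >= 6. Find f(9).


9 satisfies x >= 6
f(9) = 9

9


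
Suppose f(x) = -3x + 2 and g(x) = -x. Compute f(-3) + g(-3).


14


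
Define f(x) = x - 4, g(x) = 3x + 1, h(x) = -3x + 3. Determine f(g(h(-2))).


h(-2) = 9
g(9) = 28
f(28) = 24

24


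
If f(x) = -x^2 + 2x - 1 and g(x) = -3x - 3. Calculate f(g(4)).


-256


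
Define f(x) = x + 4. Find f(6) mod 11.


10


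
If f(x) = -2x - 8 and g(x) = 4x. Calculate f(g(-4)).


g(-4) = -16
f(-16) = 24

24


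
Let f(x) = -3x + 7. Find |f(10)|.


f(10) = -23
|-23| = 23

23


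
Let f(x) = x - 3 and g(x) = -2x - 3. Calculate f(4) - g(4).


f(4) = 1
g(4) = -11
Difference = 12

12


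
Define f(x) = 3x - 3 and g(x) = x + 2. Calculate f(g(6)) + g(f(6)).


f(g(6)) = 21
g(f(6)) = 17
Sum = 38

38


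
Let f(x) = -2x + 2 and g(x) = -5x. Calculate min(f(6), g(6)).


-30


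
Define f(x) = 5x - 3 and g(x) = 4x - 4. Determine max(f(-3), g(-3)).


f(-3) = -18
g(-3) = -16
max = -16

-16


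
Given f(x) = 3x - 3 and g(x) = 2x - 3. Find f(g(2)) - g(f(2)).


-3


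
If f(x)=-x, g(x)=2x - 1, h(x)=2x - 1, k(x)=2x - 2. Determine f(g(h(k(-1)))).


k(-1) = -4
h(-4) = -9
g(-9) = -19
f(-19) = 19

19


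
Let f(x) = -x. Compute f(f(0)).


f(0) = 0
f(0) = 0

0


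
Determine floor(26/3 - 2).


26/3 = 8.6667
8.6667 - 2 = 6.6667
floor(6.6667) = 6

6


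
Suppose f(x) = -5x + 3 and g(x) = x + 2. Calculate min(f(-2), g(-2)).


f(-2) = 13
g(-2) = 0
min = 0

0


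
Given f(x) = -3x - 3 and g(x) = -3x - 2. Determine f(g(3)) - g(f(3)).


f(g(3)) = 30
g(f(3)) = 34
Difference = -4

-4


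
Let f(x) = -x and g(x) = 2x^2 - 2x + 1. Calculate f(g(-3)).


g(-3) = 25
f(25) = -25

-25


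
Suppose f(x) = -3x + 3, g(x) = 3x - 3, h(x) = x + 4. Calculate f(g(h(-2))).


h(-2) = 2
g(2) = 3
f(3) = -6

-6


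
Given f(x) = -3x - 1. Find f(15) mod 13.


f(15) = -46
-46 mod 13 = 6

6


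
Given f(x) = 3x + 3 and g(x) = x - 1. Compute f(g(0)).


g(0) = -1
f(-1) = 0

0


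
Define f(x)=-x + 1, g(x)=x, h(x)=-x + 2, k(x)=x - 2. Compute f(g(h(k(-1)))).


k(-1) = -3
h(-3) = 5
g(5) = 5
f(5) = -4

-4


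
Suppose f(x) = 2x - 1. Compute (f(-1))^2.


f(-1) = -3
(-3)^2 = 9

9


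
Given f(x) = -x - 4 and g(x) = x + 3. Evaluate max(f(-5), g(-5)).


1


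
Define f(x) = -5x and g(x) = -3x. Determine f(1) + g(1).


f(1) = -5
g(1) = -3
Sum = -8

-8


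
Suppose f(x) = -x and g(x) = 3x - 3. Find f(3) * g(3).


f(3) = -3
g(3) = 6
Product = -18

-18


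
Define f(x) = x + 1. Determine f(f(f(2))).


f(2) = 3
f(3) = 4
f(4) = 5

5


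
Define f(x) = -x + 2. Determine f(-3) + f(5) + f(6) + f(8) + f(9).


f(-3) = 5
f(5) = -3
f(6) = -4
f(8) = -6
f(9) = -7
Sum = -15

-15


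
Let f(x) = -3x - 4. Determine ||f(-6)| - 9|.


f(-6) = 14
|14| = 14
|14 - 9| = 5

5


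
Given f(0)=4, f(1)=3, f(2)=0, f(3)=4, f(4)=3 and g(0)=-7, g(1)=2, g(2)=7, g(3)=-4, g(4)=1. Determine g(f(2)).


f(2) = 0
g(0) = -7

-7


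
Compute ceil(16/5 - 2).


2


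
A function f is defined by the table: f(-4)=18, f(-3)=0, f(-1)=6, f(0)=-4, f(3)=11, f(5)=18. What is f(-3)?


Reading from the table at x = -3

0


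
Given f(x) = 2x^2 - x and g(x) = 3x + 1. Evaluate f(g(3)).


190


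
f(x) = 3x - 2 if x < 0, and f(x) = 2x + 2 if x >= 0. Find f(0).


0 satisfies x >= 0
f(0) = 2

2


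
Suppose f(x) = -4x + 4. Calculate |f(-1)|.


f(-1) = 8
|8| = 8

8


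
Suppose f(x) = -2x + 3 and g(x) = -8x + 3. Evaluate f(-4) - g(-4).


f(-4) = 11
g(-4) = 35
Difference = -24

-24


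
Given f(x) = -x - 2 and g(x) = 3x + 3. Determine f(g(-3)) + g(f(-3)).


f(g(-3)) = 4
g(f(-3)) = 6
Sum = 10

10


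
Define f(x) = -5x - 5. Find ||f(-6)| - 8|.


f(-6) = 25
|25| = 25
|25 - 8| = 17

17


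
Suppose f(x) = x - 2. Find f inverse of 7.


Solve x - 2 = 7
x = (7 + 2) / 1 = 9

9


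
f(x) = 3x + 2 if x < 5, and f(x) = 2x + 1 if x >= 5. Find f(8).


8 satisfies x >= 5
f(8) = 17

17


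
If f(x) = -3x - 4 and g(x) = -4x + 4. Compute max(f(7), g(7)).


-24


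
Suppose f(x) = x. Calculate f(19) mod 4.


f(19) = 19
19 mod 4 = 3

3


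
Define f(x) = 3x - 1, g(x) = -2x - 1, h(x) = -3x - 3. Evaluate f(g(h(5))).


h(5) = -18
g(-18) = 35
f(35) = 104

104


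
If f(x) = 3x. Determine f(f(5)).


f(5) = 15
f(15) = 45

45


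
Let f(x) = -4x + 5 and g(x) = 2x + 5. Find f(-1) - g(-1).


f(-1) = 9
g(-1) = 3
Difference = 6

6


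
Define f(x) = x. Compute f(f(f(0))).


f(0) = 0
f(0) = 0
f(0) = 0

0


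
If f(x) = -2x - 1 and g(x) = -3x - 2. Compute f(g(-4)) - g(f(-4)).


f(g(-4)) = -21
g(f(-4)) = -23
Difference = 2

2


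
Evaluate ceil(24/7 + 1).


24/7 = 3.4286
3.4286 + 1 = 4.4286
ceil(4.4286) = 5

5


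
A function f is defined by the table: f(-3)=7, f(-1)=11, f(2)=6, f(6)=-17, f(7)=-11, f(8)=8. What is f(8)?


Reading from the table at x = 8

8


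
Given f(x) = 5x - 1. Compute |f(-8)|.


f(-8) = -41
|-41| = 41

41


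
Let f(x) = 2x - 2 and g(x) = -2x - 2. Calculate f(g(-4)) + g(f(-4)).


f(g(-4)) = 10
g(f(-4)) = 18
Sum = 28

28


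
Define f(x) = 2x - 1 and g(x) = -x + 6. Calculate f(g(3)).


g(3) = 3
f(3) = 5

5


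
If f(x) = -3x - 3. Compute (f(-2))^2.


f(-2) = 3
(3)^2 = 9

9


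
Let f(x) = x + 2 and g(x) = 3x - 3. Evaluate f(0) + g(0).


f(0) = 2
g(0) = -3
Sum = -1

-1


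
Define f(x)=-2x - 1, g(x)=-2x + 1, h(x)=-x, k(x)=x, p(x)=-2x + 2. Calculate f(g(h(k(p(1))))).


-3


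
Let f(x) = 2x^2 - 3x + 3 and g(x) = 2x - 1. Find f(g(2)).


g(2) = 3
f(3) = 2*(3)^2 - 3*(3) + 3 = 12

12


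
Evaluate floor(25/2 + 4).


25/2 = 12.5
12.5 + 4 = 16.5
floor(16.5) = 16

16


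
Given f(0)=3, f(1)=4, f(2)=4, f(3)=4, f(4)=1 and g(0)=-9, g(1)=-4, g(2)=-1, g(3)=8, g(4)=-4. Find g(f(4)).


-4


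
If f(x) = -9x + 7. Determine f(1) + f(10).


f(1) = -2
f(10) = -83
Sum = -85

-85


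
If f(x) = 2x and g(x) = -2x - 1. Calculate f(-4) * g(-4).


-56


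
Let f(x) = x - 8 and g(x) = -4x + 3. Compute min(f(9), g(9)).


f(9) = 1
g(9) = -33
min = -33

-33


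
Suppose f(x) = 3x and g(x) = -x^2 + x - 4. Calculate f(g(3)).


g(3) = -10
f(-10) = -30

-30


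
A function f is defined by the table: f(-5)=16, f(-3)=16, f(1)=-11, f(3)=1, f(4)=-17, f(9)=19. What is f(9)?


Reading from the table at x = 9

19


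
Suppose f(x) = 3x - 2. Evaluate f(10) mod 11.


f(10) = 28
28 mod 11 = 6

6


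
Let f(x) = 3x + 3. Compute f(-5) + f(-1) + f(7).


f(-5) = -12
f(-1) = 0
f(7) = 24
Sum = 12

12


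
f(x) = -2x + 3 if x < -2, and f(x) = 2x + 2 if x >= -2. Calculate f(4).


4 satisfies x >= -2
f(4) = 10

10


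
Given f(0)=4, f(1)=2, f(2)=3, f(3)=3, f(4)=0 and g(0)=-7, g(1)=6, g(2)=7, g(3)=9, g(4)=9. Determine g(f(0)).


f(0) = 4
g(4) = 9

9


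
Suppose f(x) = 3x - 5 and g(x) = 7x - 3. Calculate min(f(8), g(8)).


f(8) = 19
g(8) = 53
min = 19

19


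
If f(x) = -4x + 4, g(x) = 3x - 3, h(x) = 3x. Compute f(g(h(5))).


h(5) = 15
g(15) = 42
f(42) = -164

-164


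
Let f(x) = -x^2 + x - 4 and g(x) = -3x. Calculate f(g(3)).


g(3) = -9
f(-9) = (-1)*(-9)^2 + 1*(-9) - 4 = -94

-94


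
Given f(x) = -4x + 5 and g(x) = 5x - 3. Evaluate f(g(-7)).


g(-7) = -38
f(-38) = 157

157


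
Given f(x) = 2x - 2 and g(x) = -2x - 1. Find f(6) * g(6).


f(6) = 10
g(6) = -13
Product = -130

-130


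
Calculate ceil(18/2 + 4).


18/2 = 9
9 + 4 = 13
ceil(13) = 13

13


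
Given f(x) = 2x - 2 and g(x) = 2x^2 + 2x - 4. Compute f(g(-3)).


g(-3) = 8
f(8) = 14

14


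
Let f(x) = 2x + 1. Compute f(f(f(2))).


23


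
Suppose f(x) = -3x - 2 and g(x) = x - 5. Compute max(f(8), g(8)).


f(8) = -26
g(8) = 3
max = 3

3


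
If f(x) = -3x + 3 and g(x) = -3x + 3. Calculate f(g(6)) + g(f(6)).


f(g(6)) = 48
g(f(6)) = 48
Sum = 96

96


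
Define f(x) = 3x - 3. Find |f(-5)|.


f(-5) = -18
|-18| = 18

18


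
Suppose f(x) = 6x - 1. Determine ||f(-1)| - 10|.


f(-1) = -7
|-7| = 7
|7 - 10| = 3

3


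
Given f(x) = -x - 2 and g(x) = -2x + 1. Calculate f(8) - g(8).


5


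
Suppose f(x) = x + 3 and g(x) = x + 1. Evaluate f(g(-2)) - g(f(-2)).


f(g(-2)) = 2
g(f(-2)) = 2
Difference = 0

0


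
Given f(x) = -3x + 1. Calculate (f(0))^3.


f(0) = 1
(1)^3 = 1

1


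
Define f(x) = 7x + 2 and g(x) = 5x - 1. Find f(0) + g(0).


f(0) = 2
g(0) = -1
Sum = 1

1


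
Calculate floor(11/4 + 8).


11/4 = 2.75
2.75 + 8 = 10.75
floor(10.75) = 10

10


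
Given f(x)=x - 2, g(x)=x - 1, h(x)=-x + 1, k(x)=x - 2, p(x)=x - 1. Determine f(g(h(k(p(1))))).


0


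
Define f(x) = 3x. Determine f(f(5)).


f(5) = 15
f(15) = 45

45


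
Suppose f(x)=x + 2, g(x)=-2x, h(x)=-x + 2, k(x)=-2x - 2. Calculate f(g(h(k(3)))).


-18


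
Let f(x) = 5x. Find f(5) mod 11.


f(5) = 25
25 mod 11 = 3

3


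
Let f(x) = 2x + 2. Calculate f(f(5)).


f(5) = 12
f(12) = 26

26


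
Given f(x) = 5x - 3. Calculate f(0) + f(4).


f(0) = -3
f(4) = 17
Sum = 14

14


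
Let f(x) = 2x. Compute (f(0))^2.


f(0) = 0
(0)^2 = 0

0


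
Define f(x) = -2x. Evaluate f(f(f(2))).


f(2) = -4
f(-4) = 8
f(8) = -16

-16


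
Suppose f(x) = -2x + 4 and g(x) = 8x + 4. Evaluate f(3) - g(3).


f(3) = -2
g(3) = 28
Difference = -30

-30


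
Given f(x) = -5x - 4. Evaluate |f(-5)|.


f(-5) = 21
|21| = 21

21


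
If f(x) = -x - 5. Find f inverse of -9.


Solve -x - 5 = -9
x = (-9 + 5) / (-1) = 4

4


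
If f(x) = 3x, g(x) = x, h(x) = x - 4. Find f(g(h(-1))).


-15


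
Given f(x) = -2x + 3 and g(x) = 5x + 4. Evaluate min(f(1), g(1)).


f(1) = 1
g(1) = 9
min = 1

1


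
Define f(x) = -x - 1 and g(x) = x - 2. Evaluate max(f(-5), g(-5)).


f(-5) = 4
g(-5) = -7
max = 4

4


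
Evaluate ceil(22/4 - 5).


22/4 = 5.5
5.5 - 5 = 0.5
ceil(0.5) = 1

1


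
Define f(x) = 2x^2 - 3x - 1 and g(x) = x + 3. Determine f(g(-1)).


g(-1) = 2
f(2) = 2*(2)^2 - 3*(2) - 1 = 1

1


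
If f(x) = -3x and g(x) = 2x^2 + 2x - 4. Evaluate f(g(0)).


g(0) = -4
f(-4) = 12

12


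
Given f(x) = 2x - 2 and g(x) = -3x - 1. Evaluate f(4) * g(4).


f(4) = 6
g(4) = -13
Product = -78

-78


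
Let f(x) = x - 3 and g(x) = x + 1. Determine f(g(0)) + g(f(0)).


-4


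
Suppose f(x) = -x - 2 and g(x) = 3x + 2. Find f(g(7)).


g(7) = 23
f(23) = -25

-25


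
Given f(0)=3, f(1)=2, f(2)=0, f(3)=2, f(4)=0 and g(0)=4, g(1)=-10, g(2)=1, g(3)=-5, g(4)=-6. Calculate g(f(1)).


f(1) = 2
g(2) = 1

1


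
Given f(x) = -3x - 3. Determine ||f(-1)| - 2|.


f(-1) = 0
|0| = 0
|0 - 2| = 2

2


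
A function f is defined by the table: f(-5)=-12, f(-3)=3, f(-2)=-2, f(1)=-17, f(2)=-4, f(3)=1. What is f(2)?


Reading from the table at x = 2

-4


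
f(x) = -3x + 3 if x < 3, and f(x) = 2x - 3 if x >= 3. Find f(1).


1 satisfies x < 3
f(1) = 0

0


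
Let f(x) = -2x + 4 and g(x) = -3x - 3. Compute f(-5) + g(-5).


f(-5) = 14
g(-5) = 12
Sum = 26

26


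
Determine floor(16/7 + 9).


11


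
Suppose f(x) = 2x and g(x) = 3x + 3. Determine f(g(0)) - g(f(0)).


f(g(0)) = 6
g(f(0)) = 3
Difference = 3

3


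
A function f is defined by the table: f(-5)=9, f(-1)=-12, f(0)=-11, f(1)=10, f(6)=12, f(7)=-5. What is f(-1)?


Reading from the table at x = -1

-12


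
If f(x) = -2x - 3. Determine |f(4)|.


11


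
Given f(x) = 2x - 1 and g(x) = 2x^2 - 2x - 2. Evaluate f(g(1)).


g(1) = -2
f(-2) = -5

-5


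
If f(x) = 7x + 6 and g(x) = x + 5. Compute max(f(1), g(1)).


f(1) = 13
g(1) = 6
max = 13

13


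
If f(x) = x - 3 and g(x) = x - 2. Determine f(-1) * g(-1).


f(-1) = -4
g(-1) = -3
Product = 12

12


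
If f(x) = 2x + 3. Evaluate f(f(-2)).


f(-2) = -1
f(-1) = 1

1


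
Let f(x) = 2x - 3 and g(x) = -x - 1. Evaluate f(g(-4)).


3


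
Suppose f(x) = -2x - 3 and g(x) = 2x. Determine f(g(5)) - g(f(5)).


f(g(5)) = -23
g(f(5)) = -26
Difference = 3

3


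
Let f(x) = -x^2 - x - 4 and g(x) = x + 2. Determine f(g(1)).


g(1) = 3
f(3) = (-1)*(3)^2 - 1*(3) - 4 = -16

-16


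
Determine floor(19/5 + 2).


5


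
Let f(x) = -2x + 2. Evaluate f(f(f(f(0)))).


f(0) = 2
f(2) = -2
f(-2) = 6
f(6) = -10

-10


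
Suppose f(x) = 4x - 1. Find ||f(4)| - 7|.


f(4) = 15
|15| = 15
|15 - 7| = 8

8


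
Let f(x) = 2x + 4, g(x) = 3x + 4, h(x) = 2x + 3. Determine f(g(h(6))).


102


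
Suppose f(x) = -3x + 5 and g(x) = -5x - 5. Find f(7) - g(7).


24


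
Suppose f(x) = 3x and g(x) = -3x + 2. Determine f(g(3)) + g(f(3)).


f(g(3)) = -21
g(f(3)) = -25
Sum = -46

-46


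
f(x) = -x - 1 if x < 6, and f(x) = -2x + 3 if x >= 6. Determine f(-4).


3


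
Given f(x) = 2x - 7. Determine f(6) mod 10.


5


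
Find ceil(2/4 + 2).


2/4 = 0.5
0.5 + 2 = 2.5
ceil(2.5) = 3

3


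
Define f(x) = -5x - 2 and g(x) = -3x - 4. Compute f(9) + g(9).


f(9) = -47
g(9) = -31
Sum = -78

-78


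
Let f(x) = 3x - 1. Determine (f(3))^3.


f(3) = 8
(8)^3 = 512

512


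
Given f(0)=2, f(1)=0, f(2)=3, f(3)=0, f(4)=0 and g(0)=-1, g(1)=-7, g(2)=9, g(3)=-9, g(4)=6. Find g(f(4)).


f(4) = 0
g(0) = -1

-1


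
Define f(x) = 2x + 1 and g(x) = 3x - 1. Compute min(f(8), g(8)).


f(8) = 17
g(8) = 23
min = 17

17


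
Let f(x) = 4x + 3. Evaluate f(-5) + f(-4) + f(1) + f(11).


f(-5) = -17
f(-4) = -13
f(1) = 7
f(11) = 47
Sum = 24

24


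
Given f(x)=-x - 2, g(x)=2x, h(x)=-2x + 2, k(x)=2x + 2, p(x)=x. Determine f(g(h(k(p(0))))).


p(0) = 0
k(0) = 2
h(2) = -2
g(-2) = -4
f(-4) = 2

2


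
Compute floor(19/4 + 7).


19/4 = 4.75
4.75 + 7 = 11.75
floor(11.75) = 11

11


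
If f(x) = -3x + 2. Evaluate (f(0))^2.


4


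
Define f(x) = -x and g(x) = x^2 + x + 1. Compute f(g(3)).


g(3) = 13
f(13) = -13

-13


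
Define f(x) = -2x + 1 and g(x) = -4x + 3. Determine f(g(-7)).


g(-7) = 31
f(31) = -61

-61


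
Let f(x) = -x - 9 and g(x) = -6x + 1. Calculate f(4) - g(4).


f(4) = -13
g(4) = -23
Difference = 10

10


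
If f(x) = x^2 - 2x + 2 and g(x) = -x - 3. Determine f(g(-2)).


g(-2) = -1
f(-1) = 1*(-1)^2 - 2*(-1) + 2 = 5

5


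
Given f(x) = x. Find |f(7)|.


7


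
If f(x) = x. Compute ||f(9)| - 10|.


f(9) = 9
|9| = 9
|9 - 10| = 1

1


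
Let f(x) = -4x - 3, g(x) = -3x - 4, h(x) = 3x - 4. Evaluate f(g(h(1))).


h(1) = -1
g(-1) = -1
f(-1) = 1

1


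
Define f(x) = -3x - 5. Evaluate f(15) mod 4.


f(15) = -50
-50 mod 4 = 2

2


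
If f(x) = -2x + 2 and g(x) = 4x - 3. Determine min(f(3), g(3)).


-4


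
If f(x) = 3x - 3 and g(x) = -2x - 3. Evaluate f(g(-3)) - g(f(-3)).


f(g(-3)) = 6
g(f(-3)) = 21
Difference = -15

-15


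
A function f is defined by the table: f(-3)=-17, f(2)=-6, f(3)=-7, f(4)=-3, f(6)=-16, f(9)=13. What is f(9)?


Reading from the table at x = 9

13


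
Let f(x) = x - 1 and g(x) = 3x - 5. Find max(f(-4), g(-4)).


f(-4) = -5
g(-4) = -17
max = -5

-5


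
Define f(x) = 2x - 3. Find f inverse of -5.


Solve 2x - 3 = -5
x = (-5 + 3) / 2 = -1

-1


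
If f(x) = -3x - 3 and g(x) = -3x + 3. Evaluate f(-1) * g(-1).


f(-1) = 0
g(-1) = 6
Product = 0

0


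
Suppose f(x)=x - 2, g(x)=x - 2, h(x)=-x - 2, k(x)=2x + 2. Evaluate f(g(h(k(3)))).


k(3) = 8
h(8) = -10
g(-10) = -12
f(-12) = -14

-14


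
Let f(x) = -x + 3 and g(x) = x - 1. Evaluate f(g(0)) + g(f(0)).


f(g(0)) = 4
g(f(0)) = 2
Sum = 6

6


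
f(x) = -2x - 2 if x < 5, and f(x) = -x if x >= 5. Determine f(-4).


-4 satisfies x < 5
f(-4) = 6

6


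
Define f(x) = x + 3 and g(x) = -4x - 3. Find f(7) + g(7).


f(7) = 10
g(7) = -31
Sum = -21

-21


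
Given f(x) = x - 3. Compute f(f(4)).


f(4) = 1
f(1) = -2

-2


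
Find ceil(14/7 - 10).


14/7 = 2
2 - 10 = -8
ceil(-8) = -8

-8


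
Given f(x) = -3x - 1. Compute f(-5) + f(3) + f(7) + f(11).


-52


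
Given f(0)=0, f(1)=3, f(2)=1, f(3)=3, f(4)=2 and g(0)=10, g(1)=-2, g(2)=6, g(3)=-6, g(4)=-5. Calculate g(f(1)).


-6


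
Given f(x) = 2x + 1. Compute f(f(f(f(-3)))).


f(-3) = -5
f(-5) = -9
f(-9) = -17
f(-17) = -33

-33


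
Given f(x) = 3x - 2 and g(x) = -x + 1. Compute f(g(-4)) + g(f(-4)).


28


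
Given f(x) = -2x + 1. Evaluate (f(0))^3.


f(0) = 1
(1)^3 = 1

1


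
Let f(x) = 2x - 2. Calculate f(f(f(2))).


2


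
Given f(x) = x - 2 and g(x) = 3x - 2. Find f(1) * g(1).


f(1) = -1
g(1) = 1
Product = -1

-1


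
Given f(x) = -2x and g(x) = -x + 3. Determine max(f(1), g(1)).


f(1) = -2
g(1) = 2
max = 2

2


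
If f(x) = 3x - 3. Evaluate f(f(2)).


f(2) = 3
f(3) = 6

6


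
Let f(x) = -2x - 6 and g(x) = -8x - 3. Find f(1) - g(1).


f(1) = -8
g(1) = -11
Difference = 3

3


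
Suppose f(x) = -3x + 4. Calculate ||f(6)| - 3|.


f(6) = -14
|-14| = 14
|14 - 3| = 11

11


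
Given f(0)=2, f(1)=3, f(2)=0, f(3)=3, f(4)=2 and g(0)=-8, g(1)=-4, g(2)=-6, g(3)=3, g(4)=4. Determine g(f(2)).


f(2) = 0
g(0) = -8

-8


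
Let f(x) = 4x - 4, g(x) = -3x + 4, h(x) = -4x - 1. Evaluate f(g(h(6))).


h(6) = -25
g(-25) = 79
f(79) = 312

312


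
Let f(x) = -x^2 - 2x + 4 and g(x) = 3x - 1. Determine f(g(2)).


g(2) = 5
f(5) = (-1)*(5)^2 - 2*(5) + 4 = -31

-31


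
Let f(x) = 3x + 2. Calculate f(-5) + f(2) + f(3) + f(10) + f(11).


f(-5) = -13
f(2) = 8
f(3) = 11
f(10) = 32
f(11) = 35
Sum = 73

73


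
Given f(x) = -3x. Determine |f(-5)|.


f(-5) = 15
|15| = 15

15


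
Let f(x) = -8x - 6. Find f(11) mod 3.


2


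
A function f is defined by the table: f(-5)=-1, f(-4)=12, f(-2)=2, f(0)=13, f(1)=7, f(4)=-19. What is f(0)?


Reading from the table at x = 0

13


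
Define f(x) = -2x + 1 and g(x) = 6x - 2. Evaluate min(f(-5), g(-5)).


-32


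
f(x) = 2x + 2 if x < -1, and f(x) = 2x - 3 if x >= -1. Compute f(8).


8 satisfies x >= -1
f(8) = 13

13


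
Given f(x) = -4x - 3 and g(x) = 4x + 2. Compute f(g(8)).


g(8) = 34
f(34) = -139

-139


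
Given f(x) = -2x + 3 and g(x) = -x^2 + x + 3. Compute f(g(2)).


g(2) = 1
f(1) = 1

1


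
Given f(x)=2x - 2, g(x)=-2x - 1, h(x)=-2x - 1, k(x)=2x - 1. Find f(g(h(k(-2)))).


k(-2) = -5
h(-5) = 9
g(9) = -19
f(-19) = -40

-40


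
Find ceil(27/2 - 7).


27/2 = 13.5
13.5 - 7 = 6.5
ceil(6.5) = 7

7


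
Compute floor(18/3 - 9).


-3


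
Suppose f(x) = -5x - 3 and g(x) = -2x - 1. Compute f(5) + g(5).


f(5) = -28
g(5) = -11
Sum = -39

-39


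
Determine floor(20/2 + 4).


20/2 = 10
10 + 4 = 14
floor(14) = 14

14


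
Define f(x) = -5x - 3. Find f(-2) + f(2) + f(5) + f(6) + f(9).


-115


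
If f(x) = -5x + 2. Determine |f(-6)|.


f(-6) = 32
|32| = 32

32


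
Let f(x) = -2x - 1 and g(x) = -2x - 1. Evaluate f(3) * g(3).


f(3) = -7
g(3) = -7
Product = 49

49


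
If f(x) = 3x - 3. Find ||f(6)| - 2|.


f(6) = 15
|15| = 15
|15 - 2| = 13

13


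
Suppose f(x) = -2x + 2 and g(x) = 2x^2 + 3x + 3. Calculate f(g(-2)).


g(-2) = 5
f(5) = -8

-8


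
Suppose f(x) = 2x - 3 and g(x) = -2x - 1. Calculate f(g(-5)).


g(-5) = 9
f(9) = 15

15


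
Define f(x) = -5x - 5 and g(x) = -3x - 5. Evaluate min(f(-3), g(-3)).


f(-3) = 10
g(-3) = 4
min = 4

4


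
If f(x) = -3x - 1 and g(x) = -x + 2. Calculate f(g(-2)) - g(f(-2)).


f(g(-2)) = -13
g(f(-2)) = -3
Difference = -10

-10


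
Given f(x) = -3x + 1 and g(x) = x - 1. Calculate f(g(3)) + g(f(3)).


-14


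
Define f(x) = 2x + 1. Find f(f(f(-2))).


f(-2) = -3
f(-3) = -5
f(-5) = -9

-9


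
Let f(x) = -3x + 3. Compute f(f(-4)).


-42


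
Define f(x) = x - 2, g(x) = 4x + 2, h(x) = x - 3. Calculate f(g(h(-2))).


h(-2) = -5
g(-5) = -18
f(-18) = -20

-20


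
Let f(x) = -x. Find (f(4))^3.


f(4) = -4
(-4)^3 = -64

-64


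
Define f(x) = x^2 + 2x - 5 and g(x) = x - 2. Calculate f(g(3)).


g(3) = 1
f(1) = 1*(1)^2 + 2*(1) - 5 = -2

-2


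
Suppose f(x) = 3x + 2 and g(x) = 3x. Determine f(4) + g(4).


f(4) = 14
g(4) = 12
Sum = 26

26


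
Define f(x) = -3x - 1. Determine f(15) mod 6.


2


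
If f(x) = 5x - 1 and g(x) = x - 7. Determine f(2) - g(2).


f(2) = 9
g(2) = -5
Difference = 14

14


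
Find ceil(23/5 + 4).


23/5 = 4.6
4.6 + 4 = 8.6
ceil(8.6) = 9

9


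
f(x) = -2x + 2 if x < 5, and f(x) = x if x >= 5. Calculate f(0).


0 satisfies x < 5
f(0) = 2

2


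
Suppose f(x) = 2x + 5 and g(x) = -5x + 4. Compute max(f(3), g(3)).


11


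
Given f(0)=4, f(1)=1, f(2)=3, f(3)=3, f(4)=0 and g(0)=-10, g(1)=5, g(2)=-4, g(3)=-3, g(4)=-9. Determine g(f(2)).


f(2) = 3
g(3) = -3

-3


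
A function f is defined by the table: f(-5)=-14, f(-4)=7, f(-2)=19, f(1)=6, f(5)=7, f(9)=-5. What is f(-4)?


Reading from the table at x = -4

7


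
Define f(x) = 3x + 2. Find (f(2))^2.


f(2) = 8
(8)^2 = 64

64


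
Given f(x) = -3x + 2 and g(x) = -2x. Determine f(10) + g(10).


f(10) = -28
g(10) = -20
Sum = -48

-48


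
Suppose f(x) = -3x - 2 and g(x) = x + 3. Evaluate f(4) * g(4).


-98


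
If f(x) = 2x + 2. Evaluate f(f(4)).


f(4) = 10
f(10) = 22

22


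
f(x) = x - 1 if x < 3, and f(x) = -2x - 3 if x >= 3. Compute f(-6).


-6 satisfies x < 3
f(-6) = -7

-7


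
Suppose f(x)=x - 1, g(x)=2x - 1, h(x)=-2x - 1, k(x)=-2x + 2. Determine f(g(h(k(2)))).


k(2) = -2
h(-2) = 3
g(3) = 5
f(5) = 4

4


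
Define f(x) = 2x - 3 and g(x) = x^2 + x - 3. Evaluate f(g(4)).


31


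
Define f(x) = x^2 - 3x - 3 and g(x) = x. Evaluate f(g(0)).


g(0) = 0
f(0) = 1*(0)^2 - 3*(0) - 3 = -3

-3


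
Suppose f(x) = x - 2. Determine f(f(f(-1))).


f(-1) = -3
f(-3) = -5
f(-5) = -7

-7


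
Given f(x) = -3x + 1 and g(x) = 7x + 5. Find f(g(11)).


-245


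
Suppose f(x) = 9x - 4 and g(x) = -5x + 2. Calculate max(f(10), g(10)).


f(10) = 86
g(10) = -48
max = 86

86


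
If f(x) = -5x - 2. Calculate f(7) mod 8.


3


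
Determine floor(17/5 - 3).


17/5 = 3.4
3.4 - 3 = 0.4
floor(0.4) = 0

0


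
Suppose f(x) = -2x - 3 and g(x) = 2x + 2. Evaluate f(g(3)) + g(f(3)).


f(g(3)) = -19
g(f(3)) = -16
Sum = -35

-35


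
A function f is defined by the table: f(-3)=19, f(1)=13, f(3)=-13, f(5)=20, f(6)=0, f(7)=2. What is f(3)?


Reading from the table at x = 3

-13


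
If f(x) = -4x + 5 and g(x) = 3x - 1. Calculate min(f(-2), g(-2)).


f(-2) = 13
g(-2) = -7
min = -7

-7


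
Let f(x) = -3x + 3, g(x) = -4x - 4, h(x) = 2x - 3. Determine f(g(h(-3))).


h(-3) = -9
g(-9) = 32
f(32) = -93

-93


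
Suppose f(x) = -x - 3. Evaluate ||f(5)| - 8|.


f(5) = -8
|-8| = 8
|8 - 8| = 0

0


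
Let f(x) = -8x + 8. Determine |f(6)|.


f(6) = -40
|-40| = 40

40


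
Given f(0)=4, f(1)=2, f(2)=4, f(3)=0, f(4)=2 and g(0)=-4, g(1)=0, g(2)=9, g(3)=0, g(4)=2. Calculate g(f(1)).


f(1) = 2
g(2) = 9

9


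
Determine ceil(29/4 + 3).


29/4 = 7.25
7.25 + 3 = 10.25
ceil(10.25) = 11

11


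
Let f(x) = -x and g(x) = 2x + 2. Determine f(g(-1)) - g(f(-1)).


f(g(-1)) = 0
g(f(-1)) = 4
Difference = -4

-4


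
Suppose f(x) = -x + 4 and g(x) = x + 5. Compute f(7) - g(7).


f(7) = -3
g(7) = 12
Difference = -15

-15


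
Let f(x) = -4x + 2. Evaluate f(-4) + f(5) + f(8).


-30


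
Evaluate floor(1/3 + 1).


1


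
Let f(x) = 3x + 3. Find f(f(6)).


66


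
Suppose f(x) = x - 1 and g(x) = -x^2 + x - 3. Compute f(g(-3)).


g(-3) = -15
f(-15) = -16

-16


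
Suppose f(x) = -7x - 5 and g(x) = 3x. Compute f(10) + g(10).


f(10) = -75
g(10) = 30
Sum = -45

-45


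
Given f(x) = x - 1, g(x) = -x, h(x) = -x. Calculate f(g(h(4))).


h(4) = -4
g(-4) = 4
f(4) = 3

3


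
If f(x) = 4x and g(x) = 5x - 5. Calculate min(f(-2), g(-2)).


-15


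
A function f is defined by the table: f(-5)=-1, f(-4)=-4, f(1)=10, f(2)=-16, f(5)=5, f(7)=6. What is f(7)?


Reading from the table at x = 7

6


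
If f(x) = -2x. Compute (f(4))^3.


f(4) = -8
(-8)^3 = -512

-512


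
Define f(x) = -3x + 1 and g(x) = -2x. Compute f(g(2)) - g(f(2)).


3


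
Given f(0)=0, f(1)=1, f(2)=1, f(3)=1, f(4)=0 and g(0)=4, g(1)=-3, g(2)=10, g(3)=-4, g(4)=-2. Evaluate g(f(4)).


f(4) = 0
g(0) = 4

4


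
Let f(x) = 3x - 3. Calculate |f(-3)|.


f(-3) = -12
|-12| = 12

12


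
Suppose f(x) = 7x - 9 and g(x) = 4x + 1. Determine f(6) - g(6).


f(6) = 33
g(6) = 25
Difference = 8

8


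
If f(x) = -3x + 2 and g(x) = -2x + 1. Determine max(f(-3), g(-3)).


f(-3) = 11
g(-3) = 7
max = 11

11


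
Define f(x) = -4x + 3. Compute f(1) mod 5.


4


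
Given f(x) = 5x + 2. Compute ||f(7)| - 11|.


f(7) = 37
|37| = 37
|37 - 11| = 26

26


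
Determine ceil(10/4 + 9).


10/4 = 2.5
2.5 + 9 = 11.5
ceil(11.5) = 12

12


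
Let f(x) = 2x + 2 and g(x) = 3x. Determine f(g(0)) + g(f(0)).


f(g(0)) = 2
g(f(0)) = 6
Sum = 8

8


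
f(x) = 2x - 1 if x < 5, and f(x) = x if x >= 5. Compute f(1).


1


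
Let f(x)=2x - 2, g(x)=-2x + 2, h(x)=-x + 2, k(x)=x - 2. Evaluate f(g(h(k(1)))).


-10


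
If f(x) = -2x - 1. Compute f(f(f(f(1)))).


21


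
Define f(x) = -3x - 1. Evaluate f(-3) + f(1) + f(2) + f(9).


f(-3) = 8
f(1) = -4
f(2) = -7
f(9) = -28
Sum = -31

-31


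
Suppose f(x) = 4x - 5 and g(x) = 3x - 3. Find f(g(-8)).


g(-8) = -27
f(-27) = -113

-113


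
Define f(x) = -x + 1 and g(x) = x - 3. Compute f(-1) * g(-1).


f(-1) = 2
g(-1) = -4
Product = -8

-8


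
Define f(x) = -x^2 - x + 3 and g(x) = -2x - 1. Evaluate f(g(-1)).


g(-1) = 1
f(1) = (-1)*(1)^2 - 1*(1) + 3 = 1

1


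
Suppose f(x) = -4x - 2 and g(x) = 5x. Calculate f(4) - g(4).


f(4) = -18
g(4) = 20
Difference = -38

-38


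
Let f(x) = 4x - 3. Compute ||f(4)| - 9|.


f(4) = 13
|13| = 13
|13 - 9| = 4

4


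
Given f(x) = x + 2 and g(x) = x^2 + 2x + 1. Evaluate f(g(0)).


g(0) = 1
f(1) = 3

3


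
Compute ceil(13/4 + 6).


13/4 = 3.25
3.25 + 6 = 9.25
ceil(9.25) = 10

10


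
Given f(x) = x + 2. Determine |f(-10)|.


8


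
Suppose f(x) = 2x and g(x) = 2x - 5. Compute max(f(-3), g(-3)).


-6


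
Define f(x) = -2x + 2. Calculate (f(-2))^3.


216


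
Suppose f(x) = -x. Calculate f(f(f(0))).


f(0) = 0
f(0) = 0
f(0) = 0

0


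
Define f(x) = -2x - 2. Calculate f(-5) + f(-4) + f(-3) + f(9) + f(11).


-26


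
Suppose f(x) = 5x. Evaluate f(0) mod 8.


0


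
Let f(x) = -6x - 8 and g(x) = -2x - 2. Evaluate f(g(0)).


g(0) = -2
f(-2) = 4

4


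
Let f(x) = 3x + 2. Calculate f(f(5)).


f(5) = 17
f(17) = 53

53


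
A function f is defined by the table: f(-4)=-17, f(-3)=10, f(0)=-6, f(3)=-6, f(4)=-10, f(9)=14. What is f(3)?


Reading from the table at x = 3

-6


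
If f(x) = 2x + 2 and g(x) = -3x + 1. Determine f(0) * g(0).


f(0) = 2
g(0) = 1
Product = 2

2


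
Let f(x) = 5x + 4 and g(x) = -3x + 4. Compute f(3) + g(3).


14


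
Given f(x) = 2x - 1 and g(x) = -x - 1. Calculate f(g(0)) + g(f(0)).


-3


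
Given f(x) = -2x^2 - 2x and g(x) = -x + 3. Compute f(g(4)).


0


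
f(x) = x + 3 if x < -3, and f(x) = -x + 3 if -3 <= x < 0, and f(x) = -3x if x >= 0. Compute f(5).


-15


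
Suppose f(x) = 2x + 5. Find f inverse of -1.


Solve 2x + 5 = -1
x = (-1 - 5) / 2 = -3

-3


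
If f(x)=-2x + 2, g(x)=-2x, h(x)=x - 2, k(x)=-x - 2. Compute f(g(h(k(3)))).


k(3) = -5
h(-5) = -7
g(-7) = 14
f(14) = -26

-26


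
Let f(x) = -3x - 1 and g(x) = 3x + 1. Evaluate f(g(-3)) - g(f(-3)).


-2


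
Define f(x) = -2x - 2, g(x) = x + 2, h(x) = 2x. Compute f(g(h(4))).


h(4) = 8
g(8) = 10
f(10) = -22

-22


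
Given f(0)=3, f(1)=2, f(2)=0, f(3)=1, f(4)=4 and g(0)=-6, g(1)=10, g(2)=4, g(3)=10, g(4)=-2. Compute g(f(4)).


f(4) = 4
g(4) = -2

-2


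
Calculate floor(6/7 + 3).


6/7 = 0.8571
0.8571 + 3 = 3.8571
floor(3.8571) = 3

3


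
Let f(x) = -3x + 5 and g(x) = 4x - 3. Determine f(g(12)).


g(12) = 45
f(45) = -130

-130


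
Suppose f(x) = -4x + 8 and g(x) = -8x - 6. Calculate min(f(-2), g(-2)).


f(-2) = 16
g(-2) = 10
min = 10

10


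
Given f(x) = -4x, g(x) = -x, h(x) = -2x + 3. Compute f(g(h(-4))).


h(-4) = 11
g(11) = -11
f(-11) = 44

44


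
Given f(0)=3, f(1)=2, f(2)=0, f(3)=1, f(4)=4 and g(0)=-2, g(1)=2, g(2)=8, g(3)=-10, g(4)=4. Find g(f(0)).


f(0) = 3
g(3) = -10

-10


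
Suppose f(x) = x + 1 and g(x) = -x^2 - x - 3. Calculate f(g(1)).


g(1) = -5
f(-5) = -4

-4


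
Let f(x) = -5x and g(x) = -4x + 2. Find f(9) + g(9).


f(9) = -45
g(9) = -34
Sum = -79

-79


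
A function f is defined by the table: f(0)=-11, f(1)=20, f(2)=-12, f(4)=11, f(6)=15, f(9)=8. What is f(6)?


Reading from the table at x = 6

15


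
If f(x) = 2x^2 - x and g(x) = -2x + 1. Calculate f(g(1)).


g(1) = -1
f(-1) = 2*(-1)^2 - 1*(-1) = 3

3


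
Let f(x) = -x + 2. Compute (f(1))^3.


1


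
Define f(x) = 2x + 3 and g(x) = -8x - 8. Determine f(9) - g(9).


101


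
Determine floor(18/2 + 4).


18/2 = 9
9 + 4 = 13
floor(13) = 13

13


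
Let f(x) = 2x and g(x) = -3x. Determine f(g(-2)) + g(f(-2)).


f(g(-2)) = 12
g(f(-2)) = 12
Sum = 24

24


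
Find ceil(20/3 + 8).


15


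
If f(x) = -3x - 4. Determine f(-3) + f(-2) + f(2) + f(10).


f(-3) = 5
f(-2) = 2
f(2) = -10
f(10) = -34
Sum = -37

-37


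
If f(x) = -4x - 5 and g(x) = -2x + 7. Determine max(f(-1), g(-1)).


f(-1) = -1
g(-1) = 9
max = 9

9


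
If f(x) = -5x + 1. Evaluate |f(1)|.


f(1) = -4
|-4| = 4

4


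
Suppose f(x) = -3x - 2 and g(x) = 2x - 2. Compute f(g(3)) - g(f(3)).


f(g(3)) = -14
g(f(3)) = -24
Difference = 10

10


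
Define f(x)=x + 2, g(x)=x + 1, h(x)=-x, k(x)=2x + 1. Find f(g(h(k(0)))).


k(0) = 1
h(1) = -1
g(-1) = 0
f(0) = 2

2


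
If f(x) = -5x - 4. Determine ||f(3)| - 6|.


13


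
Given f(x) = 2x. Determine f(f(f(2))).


f(2) = 4
f(4) = 8
f(8) = 16

16


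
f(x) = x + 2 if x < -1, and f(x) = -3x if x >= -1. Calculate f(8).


8 satisfies x >= -1
f(8) = -24

-24


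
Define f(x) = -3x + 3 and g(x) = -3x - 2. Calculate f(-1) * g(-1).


f(-1) = 6
g(-1) = 1
Product = 6

6


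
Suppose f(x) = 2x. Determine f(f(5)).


f(5) = 10
f(10) = 20

20


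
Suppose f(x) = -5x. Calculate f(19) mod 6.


f(19) = -95
-95 mod 6 = 1

1


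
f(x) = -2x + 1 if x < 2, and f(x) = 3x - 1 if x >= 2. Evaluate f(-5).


-5 satisfies x < 2
f(-5) = 11

11


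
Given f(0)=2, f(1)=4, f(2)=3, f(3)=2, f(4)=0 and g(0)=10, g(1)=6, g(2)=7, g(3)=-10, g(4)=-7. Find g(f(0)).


7


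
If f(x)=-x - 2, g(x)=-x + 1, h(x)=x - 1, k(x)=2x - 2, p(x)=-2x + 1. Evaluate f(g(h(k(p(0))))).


p(0) = 1
k(1) = 0
h(0) = -1
g(-1) = 2
f(2) = -4

-4


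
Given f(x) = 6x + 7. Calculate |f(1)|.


f(1) = 13
|13| = 13

13


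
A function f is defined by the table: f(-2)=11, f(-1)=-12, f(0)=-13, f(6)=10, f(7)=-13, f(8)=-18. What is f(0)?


Reading from the table at x = 0

-13


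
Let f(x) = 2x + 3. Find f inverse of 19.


Solve 2x + 3 = 19
x = (19 - 3) / 2 = 8

8


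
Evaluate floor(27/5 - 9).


27/5 = 5.4
5.4 - 9 = -3.6
floor(-3.6) = -4

-4


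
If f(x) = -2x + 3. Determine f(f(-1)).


f(-1) = 5
f(5) = -7

-7


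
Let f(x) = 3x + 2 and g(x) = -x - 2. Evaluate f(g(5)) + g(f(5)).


f(g(5)) = -19
g(f(5)) = -19
Sum = -38

-38


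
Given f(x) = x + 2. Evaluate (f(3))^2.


f(3) = 5
(5)^2 = 25

25


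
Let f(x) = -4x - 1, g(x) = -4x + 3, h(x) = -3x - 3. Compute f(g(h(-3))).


h(-3) = 6
g(6) = -21
f(-21) = 83

83


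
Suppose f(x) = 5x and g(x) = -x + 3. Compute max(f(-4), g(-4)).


7


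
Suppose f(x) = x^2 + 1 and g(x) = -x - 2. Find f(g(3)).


g(3) = -5
f(-5) = 1*(-5)^2 + 1 = 26

26


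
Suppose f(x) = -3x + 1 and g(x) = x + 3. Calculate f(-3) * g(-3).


f(-3) = 10
g(-3) = 0
Product = 0

0


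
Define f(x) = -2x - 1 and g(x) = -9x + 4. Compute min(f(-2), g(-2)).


f(-2) = 3
g(-2) = 22
min = 3

3


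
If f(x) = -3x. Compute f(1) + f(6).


f(1) = -3
f(6) = -18
Sum = -21

-21


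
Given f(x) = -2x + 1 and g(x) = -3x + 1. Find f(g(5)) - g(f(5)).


f(g(5)) = 29
g(f(5)) = 28
Difference = 1

1
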